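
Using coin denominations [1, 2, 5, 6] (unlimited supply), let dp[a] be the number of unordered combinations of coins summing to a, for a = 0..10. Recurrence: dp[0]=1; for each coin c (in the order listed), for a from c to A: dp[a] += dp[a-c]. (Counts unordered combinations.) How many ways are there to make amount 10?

after  coin     0     1     2     3     4     5     6     7     8     9    10
          1     1     1     1     1     1     1     1     1     1     1     1
          2     1     1     2     2     3     3     4     4     5     5     6
          5     1     1     2     2     3     4     5     6     7     8    10
          6     1     1     2     2     3     4     6     7     9    10    13

13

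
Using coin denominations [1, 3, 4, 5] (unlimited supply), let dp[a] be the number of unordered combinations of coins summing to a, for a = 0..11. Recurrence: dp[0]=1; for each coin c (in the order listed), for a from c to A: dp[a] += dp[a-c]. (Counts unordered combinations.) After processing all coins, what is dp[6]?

5

after  coin     0     1     2     3     4     5     6     7     8     9    10    11
          1     1     1     1     1     1     1     1     1     1     1     1     1
          3     1     1     1     2     2     2     3     3     3     4     4     4
          4     1     1     1     2     3     3     4     5     6     7     8     9
          5     1     1     1     2     3     4     5     6     8    10    12    14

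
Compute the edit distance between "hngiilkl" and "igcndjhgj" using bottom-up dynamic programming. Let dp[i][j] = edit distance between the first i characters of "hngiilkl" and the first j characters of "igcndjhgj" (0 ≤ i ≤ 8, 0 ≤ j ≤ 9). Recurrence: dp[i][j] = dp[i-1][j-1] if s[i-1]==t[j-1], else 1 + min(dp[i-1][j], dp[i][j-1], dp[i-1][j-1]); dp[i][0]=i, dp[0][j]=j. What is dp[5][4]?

4

   ''  i  g  c  n  d  j  h  g  j
''  0  1  2  3  4  5  6  7  8  9
 h  1  1  2  3  4  5  6  6  7  8
 n  2  2  2  3  3  4  5  6  7  8
 g  3  3  2  3  4  4  5  6  6  7
 i  4  3  3  3  4  5  5  6  7  7
 i  5  4  4  4  4  5  6  6  7  8
 l  6  5  5  5  5  5  6  7  7  8
 k  7  6  6  6  6  6  6  7  8  8
 l  8  7  7  7  7  7  7  7  8  9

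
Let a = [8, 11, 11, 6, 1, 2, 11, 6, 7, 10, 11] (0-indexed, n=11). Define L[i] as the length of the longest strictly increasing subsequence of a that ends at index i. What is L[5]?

   i    0    1    2    3    4    5    6    7    8    9   10
a[i]    8   11   11    6    1    2   11    6    7   10   11
L[i]    1    2    2    1    1    2    3    3    4    5    6

2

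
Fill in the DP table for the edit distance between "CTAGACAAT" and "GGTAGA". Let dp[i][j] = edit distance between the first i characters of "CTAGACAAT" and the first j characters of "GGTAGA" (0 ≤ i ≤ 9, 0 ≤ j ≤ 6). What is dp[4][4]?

3

   ''  G  G  T  A  G  A
''  0  1  2  3  4  5  6
 C  1  1  2  3  4  5  6
 T  2  2  2  2  3  4  5
 A  3  3  3  3  2  3  4
 G  4  3  3  4  3  2  3
 A  5  4  4  4  4  3  2
 C  6  5  5  5  5  4  3
 A  7  6  6  6  5  5  4
 A  8  7  7  7  6  6  5
 T  9  8  8  7  7  7  6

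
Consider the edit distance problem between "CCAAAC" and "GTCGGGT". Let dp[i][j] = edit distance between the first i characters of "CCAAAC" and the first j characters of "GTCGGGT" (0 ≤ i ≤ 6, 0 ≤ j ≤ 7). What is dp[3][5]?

   ''  G  T  C  G  G  G  T
''  0  1  2  3  4  5  6  7
 C  1  1  2  2  3  4  5  6
 C  2  2  2  2  3  4  5  6
 A  3  3  3  3  3  4  5  6
 A  4  4  4  4  4  4  5  6
 A  5  5  5  5  5  5  5  6
 C  6  6  6  5  6  6  6  6

4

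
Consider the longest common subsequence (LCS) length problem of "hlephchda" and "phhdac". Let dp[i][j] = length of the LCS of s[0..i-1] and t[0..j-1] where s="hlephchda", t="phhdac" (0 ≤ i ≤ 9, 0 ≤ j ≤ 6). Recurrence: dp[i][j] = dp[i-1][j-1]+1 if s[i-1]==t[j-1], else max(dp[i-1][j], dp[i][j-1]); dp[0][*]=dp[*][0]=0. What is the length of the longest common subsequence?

   ''  p  h  h  d  a  c
''  0  0  0  0  0  0  0
 h  0  0  1  1  1  1  1
 l  0  0  1  1  1  1  1
 e  0  0  1  1  1  1  1
 p  0  1  1  1  1  1  1
 h  0  1  2  2  2  2  2
 c  0  1  2  2  2  2  3
 h  0  1  2  3  3  3  3
 d  0  1  2  3  4  4  4
 a  0  1  2  3  4  5  5

5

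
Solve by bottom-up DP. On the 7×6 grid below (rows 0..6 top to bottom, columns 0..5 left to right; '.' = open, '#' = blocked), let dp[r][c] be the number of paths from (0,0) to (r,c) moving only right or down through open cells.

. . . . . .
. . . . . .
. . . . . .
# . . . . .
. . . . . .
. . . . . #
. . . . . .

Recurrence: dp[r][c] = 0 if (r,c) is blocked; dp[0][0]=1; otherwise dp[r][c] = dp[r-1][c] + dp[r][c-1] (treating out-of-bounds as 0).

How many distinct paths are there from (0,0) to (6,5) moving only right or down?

175

r\c   0   1   2   3   4   5
  0   1   1   1   1   1   1
  1   1   2   3   4   5   6
  2   1   3   6  10  15  21
  3   0   3   9  19  34  55
  4   0   3  12  31  65 120
  5   0   3  15  46 111   0
  6   0   3  18  64 175 175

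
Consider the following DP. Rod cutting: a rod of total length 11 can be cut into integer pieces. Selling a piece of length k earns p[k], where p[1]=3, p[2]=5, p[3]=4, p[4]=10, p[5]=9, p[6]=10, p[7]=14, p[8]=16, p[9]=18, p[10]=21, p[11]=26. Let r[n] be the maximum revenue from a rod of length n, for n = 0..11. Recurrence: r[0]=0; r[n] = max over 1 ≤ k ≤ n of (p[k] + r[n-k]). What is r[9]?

   n    0    1    2    3    4    5    6    7    8    9   10   11
r[n]    0    3    6    9   12   15   18   21   24   27   30   33

27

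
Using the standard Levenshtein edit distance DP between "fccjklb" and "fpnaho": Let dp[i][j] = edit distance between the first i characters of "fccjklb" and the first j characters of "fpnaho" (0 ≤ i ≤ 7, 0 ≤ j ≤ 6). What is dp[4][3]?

   ''  f  p  n  a  h  o
''  0  1  2  3  4  5  6
 f  1  0  1  2  3  4  5
 c  2  1  1  2  3  4  5
 c  3  2  2  2  3  4  5
 j  4  3  3  3  3  4  5
 k  5  4  4  4  4  4  5
 l  6  5  5  5  5  5  5
 b  7  6  6  6  6  6  6

3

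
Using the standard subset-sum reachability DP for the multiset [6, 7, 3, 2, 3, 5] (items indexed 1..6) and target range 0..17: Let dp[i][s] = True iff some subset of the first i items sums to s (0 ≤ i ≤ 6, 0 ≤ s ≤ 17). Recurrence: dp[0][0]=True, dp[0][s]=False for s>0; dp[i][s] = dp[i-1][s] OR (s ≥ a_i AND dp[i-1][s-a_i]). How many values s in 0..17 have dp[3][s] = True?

8

i\s   0   1   2   3   4   5   6   7   8   9  10  11  12  13  14  15  16  17
  0   T   F   F   F   F   F   F   F   F   F   F   F   F   F   F   F   F   F
  1   T   F   F   F   F   F   T   F   F   F   F   F   F   F   F   F   F   F
  2   T   F   F   F   F   F   T   T   F   F   F   F   F   T   F   F   F   F
  3   T   F   F   T   F   F   T   T   F   T   T   F   F   T   F   F   T   F
  4   T   F   T   T   F   T   T   T   T   T   T   T   T   T   F   T   T   F
  5   T   F   T   T   F   T   T   T   T   T   T   T   T   T   T   T   T   F
  6   T   F   T   T   F   T   T   T   T   T   T   T   T   T   T   T   T   T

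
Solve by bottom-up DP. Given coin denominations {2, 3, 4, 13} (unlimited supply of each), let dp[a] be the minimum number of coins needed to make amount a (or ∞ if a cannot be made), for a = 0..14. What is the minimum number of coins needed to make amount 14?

 a  0  1  2  3  4  5  6  7  8  9 10 11 12 13 14
dp  0  -  1  1  1  2  2  2  2  3  3  3  3  1  4
(- denotes ∞ / unreachable)

4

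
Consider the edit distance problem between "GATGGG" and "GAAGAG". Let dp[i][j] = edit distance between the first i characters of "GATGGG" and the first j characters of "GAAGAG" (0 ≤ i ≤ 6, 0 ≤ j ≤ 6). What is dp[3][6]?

4

   ''  G  A  A  G  A  G
''  0  1  2  3  4  5  6
 G  1  0  1  2  3  4  5
 A  2  1  0  1  2  3  4
 T  3  2  1  1  2  3  4
 G  4  3  2  2  1  2  3
 G  5  4  3  3  2  2  2
 G  6  5  4  4  3  3  2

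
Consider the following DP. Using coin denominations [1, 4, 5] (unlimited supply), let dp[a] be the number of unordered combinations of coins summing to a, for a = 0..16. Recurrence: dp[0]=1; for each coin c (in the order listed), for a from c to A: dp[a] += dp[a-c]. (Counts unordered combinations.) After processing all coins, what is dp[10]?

after  coin     0     1     2     3     4     5     6     7     8     9    10    11    12    13    14    15    16
          1     1     1     1     1     1     1     1     1     1     1     1     1     1     1     1     1     1
          4     1     1     1     1     2     2     2     2     3     3     3     3     4     4     4     4     5
          5     1     1     1     1     2     3     3     3     4     5     6     6     7     8     9    10    11

6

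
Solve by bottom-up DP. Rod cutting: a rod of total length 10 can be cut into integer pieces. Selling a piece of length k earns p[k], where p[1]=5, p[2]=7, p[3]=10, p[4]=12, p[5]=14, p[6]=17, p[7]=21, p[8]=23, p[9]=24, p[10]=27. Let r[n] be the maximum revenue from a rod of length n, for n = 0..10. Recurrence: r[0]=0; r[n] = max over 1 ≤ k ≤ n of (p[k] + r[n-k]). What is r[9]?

45

   n    0    1    2    3    4    5    6    7    8    9   10
r[n]    0    5   10   15   20   25   30   35   40   45   50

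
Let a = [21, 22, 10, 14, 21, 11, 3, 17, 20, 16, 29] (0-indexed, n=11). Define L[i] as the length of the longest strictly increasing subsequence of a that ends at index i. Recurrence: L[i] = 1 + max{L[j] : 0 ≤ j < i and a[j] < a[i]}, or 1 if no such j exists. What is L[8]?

   i    0    1    2    3    4    5    6    7    8    9   10
a[i]   21   22   10   14   21   11    3   17   20   16   29
L[i]    1    2    1    2    3    2    1    3    4    3    5

4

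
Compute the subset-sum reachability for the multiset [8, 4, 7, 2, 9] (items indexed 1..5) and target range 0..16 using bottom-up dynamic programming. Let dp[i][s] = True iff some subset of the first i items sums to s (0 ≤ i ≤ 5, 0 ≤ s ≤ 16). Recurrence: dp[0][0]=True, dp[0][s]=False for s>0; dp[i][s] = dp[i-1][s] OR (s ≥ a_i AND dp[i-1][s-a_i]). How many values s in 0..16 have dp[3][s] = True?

i\s   0   1   2   3   4   5   6   7   8   9  10  11  12  13  14  15  16
  0   T   F   F   F   F   F   F   F   F   F   F   F   F   F   F   F   F
  1   T   F   F   F   F   F   F   F   T   F   F   F   F   F   F   F   F
  2   T   F   F   F   T   F   F   F   T   F   F   F   T   F   F   F   F
  3   T   F   F   F   T   F   F   T   T   F   F   T   T   F   F   T   F
  4   T   F   T   F   T   F   T   T   T   T   T   T   T   T   T   T   F
  5   T   F   T   F   T   F   T   T   T   T   T   T   T   T   T   T   T

7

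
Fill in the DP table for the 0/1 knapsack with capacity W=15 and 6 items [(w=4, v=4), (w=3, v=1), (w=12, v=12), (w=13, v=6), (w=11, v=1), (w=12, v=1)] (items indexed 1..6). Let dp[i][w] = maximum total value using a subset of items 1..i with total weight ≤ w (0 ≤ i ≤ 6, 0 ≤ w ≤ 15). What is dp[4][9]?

i\w   0   1   2   3   4   5   6   7   8   9  10  11  12  13  14  15
  0   0   0   0   0   0   0   0   0   0   0   0   0   0   0   0   0
  1   0   0   0   0   4   4   4   4   4   4   4   4   4   4   4   4
  2   0   0   0   1   4   4   4   5   5   5   5   5   5   5   5   5
  3   0   0   0   1   4   4   4   5   5   5   5   5  12  12  12  13
  4   0   0   0   1   4   4   4   5   5   5   5   5  12  12  12  13
  5   0   0   0   1   4   4   4   5   5   5   5   5  12  12  12  13
  6   0   0   0   1   4   4   4   5   5   5   5   5  12  12  12  13

5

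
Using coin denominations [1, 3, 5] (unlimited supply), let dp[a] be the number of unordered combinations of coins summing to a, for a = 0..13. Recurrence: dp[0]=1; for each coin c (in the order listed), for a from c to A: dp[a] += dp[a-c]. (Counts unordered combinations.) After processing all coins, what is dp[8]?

5

after  coin     0     1     2     3     4     5     6     7     8     9    10    11    12    13
          1     1     1     1     1     1     1     1     1     1     1     1     1     1     1
          3     1     1     1     2     2     2     3     3     3     4     4     4     5     5
          5     1     1     1     2     2     3     4     4     5     6     7     8     9    10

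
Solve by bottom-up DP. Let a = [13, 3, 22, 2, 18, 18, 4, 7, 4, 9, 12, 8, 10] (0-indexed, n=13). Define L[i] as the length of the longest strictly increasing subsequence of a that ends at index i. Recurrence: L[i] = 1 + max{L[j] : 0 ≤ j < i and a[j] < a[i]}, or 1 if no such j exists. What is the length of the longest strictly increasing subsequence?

5

   i    0    1    2    3    4    5    6    7    8    9   10   11   12
a[i]   13    3   22    2   18   18    4    7    4    9   12    8   10
L[i]    1    1    2    1    2    2    2    3    2    4    5    4    5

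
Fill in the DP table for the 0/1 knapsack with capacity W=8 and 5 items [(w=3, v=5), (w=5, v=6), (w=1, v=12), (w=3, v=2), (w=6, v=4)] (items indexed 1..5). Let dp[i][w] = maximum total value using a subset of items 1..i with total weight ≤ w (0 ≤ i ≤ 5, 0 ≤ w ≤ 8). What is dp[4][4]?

i\w   0   1   2   3   4   5   6   7   8
  0   0   0   0   0   0   0   0   0   0
  1   0   0   0   5   5   5   5   5   5
  2   0   0   0   5   5   6   6   6  11
  3   0  12  12  12  17  17  18  18  18
  4   0  12  12  12  17  17  18  19  19
  5   0  12  12  12  17  17  18  19  19

17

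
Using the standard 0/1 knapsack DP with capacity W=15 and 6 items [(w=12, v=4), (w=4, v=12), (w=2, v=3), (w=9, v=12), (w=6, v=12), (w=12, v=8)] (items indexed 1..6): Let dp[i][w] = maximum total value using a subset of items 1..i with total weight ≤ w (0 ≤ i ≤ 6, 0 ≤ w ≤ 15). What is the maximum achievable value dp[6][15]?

i\w   0   1   2   3   4   5   6   7   8   9  10  11  12  13  14  15
  0   0   0   0   0   0   0   0   0   0   0   0   0   0   0   0   0
  1   0   0   0   0   0   0   0   0   0   0   0   0   4   4   4   4
  2   0   0   0   0  12  12  12  12  12  12  12  12  12  12  12  12
  3   0   0   3   3  12  12  15  15  15  15  15  15  15  15  15  15
  4   0   0   3   3  12  12  15  15  15  15  15  15  15  24  24  27
  5   0   0   3   3  12  12  15  15  15  15  24  24  27  27  27  27
  6   0   0   3   3  12  12  15  15  15  15  24  24  27  27  27  27

27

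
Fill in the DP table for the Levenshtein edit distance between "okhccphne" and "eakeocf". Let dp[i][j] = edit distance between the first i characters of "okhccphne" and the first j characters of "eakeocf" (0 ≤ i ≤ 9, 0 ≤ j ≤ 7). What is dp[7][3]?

7

   ''  e  a  k  e  o  c  f
''  0  1  2  3  4  5  6  7
 o  1  1  2  3  4  4  5  6
 k  2  2  2  2  3  4  5  6
 h  3  3  3  3  3  4  5  6
 c  4  4  4  4  4  4  4  5
 c  5  5  5  5  5  5  4  5
 p  6  6  6  6  6  6  5  5
 h  7  7  7  7  7  7  6  6
 n  8  8  8  8  8  8  7  7
 e  9  8  9  9  8  9  8  8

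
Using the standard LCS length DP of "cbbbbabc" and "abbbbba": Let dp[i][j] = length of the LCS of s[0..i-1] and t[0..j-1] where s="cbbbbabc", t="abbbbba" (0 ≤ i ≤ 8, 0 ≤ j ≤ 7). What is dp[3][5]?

   ''  a  b  b  b  b  b  a
''  0  0  0  0  0  0  0  0
 c  0  0  0  0  0  0  0  0
 b  0  0  1  1  1  1  1  1
 b  0  0  1  2  2  2  2  2
 b  0  0  1  2  3  3  3  3
 b  0  0  1  2  3  4  4  4
 a  0  1  1  2  3  4  4  5
 b  0  1  2  2  3  4  5  5
 c  0  1  2  2  3  4  5  5

2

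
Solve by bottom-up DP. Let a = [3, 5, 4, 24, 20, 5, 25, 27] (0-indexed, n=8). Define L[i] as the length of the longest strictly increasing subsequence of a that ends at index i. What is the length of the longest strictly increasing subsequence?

   i    0    1    2    3    4    5    6    7
a[i]    3    5    4   24   20    5   25   27
L[i]    1    2    2    3    3    3    4    5

5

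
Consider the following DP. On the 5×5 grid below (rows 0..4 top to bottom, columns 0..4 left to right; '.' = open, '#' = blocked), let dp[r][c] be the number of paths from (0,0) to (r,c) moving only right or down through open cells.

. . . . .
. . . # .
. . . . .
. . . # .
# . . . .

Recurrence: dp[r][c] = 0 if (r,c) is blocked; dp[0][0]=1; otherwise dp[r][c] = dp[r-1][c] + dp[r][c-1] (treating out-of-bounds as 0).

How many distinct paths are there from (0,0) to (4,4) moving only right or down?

r\c   0   1   2   3   4
  0   1   1   1   1   1
  1   1   2   3   0   1
  2   1   3   6   6   7
  3   1   4  10   0   7
  4   0   4  14  14  21

21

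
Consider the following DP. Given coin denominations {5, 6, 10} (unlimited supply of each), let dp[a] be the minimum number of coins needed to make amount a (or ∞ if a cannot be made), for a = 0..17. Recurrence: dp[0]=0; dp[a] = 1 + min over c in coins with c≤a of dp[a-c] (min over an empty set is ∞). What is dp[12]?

2

 a  0  1  2  3  4  5  6  7  8  9 10 11 12 13 14 15 16 17
dp  0  -  -  -  -  1  1  -  -  -  1  2  2  -  -  2  2  3
(- denotes ∞ / unreachable)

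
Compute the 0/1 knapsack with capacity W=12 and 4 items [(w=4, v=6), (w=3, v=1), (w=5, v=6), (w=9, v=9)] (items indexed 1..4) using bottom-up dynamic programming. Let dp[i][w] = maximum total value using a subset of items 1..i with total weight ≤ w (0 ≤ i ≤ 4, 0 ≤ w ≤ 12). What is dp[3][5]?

i\w   0   1   2   3   4   5   6   7   8   9  10  11  12
  0   0   0   0   0   0   0   0   0   0   0   0   0   0
  1   0   0   0   0   6   6   6   6   6   6   6   6   6
  2   0   0   0   1   6   6   6   7   7   7   7   7   7
  3   0   0   0   1   6   6   6   7   7  12  12  12  13
  4   0   0   0   1   6   6   6   7   7  12  12  12  13

6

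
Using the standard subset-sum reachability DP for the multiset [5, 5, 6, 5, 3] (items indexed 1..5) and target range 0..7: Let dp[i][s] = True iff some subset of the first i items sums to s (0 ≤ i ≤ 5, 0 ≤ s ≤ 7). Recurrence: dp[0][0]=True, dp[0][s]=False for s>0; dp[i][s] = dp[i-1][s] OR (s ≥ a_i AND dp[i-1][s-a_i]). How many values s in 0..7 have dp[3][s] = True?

3

i\s   0   1   2   3   4   5   6   7
  0   T   F   F   F   F   F   F   F
  1   T   F   F   F   F   T   F   F
  2   T   F   F   F   F   T   F   F
  3   T   F   F   F   F   T   T   F
  4   T   F   F   F   F   T   T   F
  5   T   F   F   T   F   T   T   F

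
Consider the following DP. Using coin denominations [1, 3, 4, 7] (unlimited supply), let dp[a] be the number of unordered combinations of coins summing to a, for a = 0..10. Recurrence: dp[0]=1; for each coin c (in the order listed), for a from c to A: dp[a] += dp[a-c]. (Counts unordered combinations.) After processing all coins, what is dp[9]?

8

after  coin     0     1     2     3     4     5     6     7     8     9    10
          1     1     1     1     1     1     1     1     1     1     1     1
          3     1     1     1     2     2     2     3     3     3     4     4
          4     1     1     1     2     3     3     4     5     6     7     8
          7     1     1     1     2     3     3     4     6     7     8    10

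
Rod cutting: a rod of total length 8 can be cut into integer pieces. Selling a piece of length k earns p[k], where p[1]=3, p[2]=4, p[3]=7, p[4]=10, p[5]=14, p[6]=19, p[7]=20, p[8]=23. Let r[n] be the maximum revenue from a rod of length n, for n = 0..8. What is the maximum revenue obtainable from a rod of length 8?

   n    0    1    2    3    4    5    6    7    8
r[n]    0    3    6    9   12   15   19   22   25

25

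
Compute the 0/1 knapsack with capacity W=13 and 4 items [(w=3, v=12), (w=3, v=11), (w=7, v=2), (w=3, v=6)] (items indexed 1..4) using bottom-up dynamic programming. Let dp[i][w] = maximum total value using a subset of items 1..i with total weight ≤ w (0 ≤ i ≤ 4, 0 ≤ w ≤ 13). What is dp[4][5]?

12

i\w   0   1   2   3   4   5   6   7   8   9  10  11  12  13
  0   0   0   0   0   0   0   0   0   0   0   0   0   0   0
  1   0   0   0  12  12  12  12  12  12  12  12  12  12  12
  2   0   0   0  12  12  12  23  23  23  23  23  23  23  23
  3   0   0   0  12  12  12  23  23  23  23  23  23  23  25
  4   0   0   0  12  12  12  23  23  23  29  29  29  29  29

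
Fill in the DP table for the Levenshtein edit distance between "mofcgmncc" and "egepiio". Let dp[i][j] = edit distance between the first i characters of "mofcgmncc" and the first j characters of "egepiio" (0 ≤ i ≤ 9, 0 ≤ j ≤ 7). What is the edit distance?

9

   ''  e  g  e  p  i  i  o
''  0  1  2  3  4  5  6  7
 m  1  1  2  3  4  5  6  7
 o  2  2  2  3  4  5  6  6
 f  3  3  3  3  4  5  6  7
 c  4  4  4  4  4  5  6  7
 g  5  5  4  5  5  5  6  7
 m  6  6  5  5  6  6  6  7
 n  7  7  6  6  6  7  7  7
 c  8  8  7  7  7  7  8  8
 c  9  9  8  8  8  8  8  9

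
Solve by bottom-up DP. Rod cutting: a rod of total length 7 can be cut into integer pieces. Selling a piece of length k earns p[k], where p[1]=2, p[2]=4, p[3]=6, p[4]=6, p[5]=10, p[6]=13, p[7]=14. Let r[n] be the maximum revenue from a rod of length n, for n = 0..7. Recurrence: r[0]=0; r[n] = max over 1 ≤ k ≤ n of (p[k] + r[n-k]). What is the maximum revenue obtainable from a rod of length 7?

   n    0    1    2    3    4    5    6    7
r[n]    0    2    4    6    8   10   13   15

15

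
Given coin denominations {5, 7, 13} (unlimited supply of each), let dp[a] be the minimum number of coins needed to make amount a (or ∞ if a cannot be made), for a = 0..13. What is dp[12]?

 a  0  1  2  3  4  5  6  7  8  9 10 11 12 13
dp  0  -  -  -  -  1  -  1  -  -  2  -  2  1
(- denotes ∞ / unreachable)

2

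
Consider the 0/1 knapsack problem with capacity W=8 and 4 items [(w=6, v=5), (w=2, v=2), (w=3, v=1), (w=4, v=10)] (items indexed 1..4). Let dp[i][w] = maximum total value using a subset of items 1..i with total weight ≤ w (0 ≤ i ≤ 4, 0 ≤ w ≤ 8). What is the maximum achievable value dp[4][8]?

i\w   0   1   2   3   4   5   6   7   8
  0   0   0   0   0   0   0   0   0   0
  1   0   0   0   0   0   0   5   5   5
  2   0   0   2   2   2   2   5   5   7
  3   0   0   2   2   2   3   5   5   7
  4   0   0   2   2  10  10  12  12  12

12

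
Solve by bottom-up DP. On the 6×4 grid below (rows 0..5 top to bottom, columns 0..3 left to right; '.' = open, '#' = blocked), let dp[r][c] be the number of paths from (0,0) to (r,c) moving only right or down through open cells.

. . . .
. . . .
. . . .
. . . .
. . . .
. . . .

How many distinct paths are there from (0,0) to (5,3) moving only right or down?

56

r\c   0   1   2   3
  0   1   1   1   1
  1   1   2   3   4
  2   1   3   6  10
  3   1   4  10  20
  4   1   5  15  35
  5   1   6  21  56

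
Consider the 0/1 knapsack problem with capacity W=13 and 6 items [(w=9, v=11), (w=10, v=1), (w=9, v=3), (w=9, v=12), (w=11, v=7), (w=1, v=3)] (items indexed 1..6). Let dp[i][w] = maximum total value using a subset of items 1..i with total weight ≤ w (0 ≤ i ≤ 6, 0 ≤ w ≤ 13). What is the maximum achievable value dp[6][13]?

15

i\w   0   1   2   3   4   5   6   7   8   9  10  11  12  13
  0   0   0   0   0   0   0   0   0   0   0   0   0   0   0
  1   0   0   0   0   0   0   0   0   0  11  11  11  11  11
  2   0   0   0   0   0   0   0   0   0  11  11  11  11  11
  3   0   0   0   0   0   0   0   0   0  11  11  11  11  11
  4   0   0   0   0   0   0   0   0   0  12  12  12  12  12
  5   0   0   0   0   0   0   0   0   0  12  12  12  12  12
  6   0   3   3   3   3   3   3   3   3  12  15  15  15  15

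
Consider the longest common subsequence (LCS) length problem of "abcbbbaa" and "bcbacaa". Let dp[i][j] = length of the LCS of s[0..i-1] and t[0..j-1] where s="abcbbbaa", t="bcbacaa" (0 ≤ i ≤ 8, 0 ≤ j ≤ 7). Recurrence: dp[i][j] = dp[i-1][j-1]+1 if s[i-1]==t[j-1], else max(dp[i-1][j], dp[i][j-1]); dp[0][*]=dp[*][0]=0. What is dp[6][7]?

   ''  b  c  b  a  c  a  a
''  0  0  0  0  0  0  0  0
 a  0  0  0  0  1  1  1  1
 b  0  1  1  1  1  1  1  1
 c  0  1  2  2  2  2  2  2
 b  0  1  2  3  3  3  3  3
 b  0  1  2  3  3  3  3  3
 b  0  1  2  3  3  3  3  3
 a  0  1  2  3  4  4  4  4
 a  0  1  2  3  4  4  5  5

3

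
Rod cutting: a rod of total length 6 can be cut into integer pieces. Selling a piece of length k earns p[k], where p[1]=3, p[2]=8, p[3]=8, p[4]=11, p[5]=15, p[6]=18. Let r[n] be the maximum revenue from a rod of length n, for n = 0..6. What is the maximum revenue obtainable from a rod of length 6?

24

   n    0    1    2    3    4    5    6
r[n]    0    3    8   11   16   19   24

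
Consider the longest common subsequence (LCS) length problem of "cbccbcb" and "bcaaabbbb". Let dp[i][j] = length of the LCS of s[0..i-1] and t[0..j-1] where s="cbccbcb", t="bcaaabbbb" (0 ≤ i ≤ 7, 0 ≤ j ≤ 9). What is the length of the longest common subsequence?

4

   ''  b  c  a  a  a  b  b  b  b
''  0  0  0  0  0  0  0  0  0  0
 c  0  0  1  1  1  1  1  1  1  1
 b  0  1  1  1  1  1  2  2  2  2
 c  0  1  2  2  2  2  2  2  2  2
 c  0  1  2  2  2  2  2  2  2  2
 b  0  1  2  2  2  2  3  3  3  3
 c  0  1  2  2  2  2  3  3  3  3
 b  0  1  2  2  2  2  3  4  4  4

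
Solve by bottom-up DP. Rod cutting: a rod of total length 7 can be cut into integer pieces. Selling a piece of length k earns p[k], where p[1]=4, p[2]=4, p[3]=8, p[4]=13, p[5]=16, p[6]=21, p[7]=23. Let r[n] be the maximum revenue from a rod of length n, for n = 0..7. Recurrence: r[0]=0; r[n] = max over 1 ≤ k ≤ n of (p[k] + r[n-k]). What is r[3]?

   n    0    1    2    3    4    5    6    7
r[n]    0    4    8   12   16   20   24   28

12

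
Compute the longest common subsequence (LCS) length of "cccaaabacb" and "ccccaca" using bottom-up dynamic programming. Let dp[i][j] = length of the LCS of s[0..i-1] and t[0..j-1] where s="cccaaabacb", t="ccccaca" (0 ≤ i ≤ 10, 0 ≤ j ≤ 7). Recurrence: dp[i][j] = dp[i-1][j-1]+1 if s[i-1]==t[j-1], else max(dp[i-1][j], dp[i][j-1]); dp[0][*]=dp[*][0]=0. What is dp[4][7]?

   ''  c  c  c  c  a  c  a
''  0  0  0  0  0  0  0  0
 c  0  1  1  1  1  1  1  1
 c  0  1  2  2  2  2  2  2
 c  0  1  2  3  3  3  3  3
 a  0  1  2  3  3  4  4  4
 a  0  1  2  3  3  4  4  5
 a  0  1  2  3  3  4  4  5
 b  0  1  2  3  3  4  4  5
 a  0  1  2  3  3  4  4  5
 c  0  1  2  3  4  4  5  5
 b  0  1  2  3  4  4  5  5

4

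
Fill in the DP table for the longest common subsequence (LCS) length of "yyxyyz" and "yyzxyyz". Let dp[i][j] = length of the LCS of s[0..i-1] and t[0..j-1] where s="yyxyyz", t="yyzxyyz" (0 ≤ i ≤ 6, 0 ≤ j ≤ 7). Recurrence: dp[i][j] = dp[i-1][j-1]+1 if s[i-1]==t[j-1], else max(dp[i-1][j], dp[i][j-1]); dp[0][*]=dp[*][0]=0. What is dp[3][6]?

   ''  y  y  z  x  y  y  z
''  0  0  0  0  0  0  0  0
 y  0  1  1  1  1  1  1  1
 y  0  1  2  2  2  2  2  2
 x  0  1  2  2  3  3  3  3
 y  0  1  2  2  3  4  4  4
 y  0  1  2  2  3  4  5  5
 z  0  1  2  3  3  4  5  6

3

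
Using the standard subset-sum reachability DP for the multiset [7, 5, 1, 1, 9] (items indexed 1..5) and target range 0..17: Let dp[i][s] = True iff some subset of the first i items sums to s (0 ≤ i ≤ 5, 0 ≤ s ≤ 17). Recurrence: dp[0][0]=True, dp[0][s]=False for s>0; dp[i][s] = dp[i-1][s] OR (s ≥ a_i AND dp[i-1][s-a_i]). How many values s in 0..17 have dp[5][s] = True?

i\s   0   1   2   3   4   5   6   7   8   9  10  11  12  13  14  15  16  17
  0   T   F   F   F   F   F   F   F   F   F   F   F   F   F   F   F   F   F
  1   T   F   F   F   F   F   F   T   F   F   F   F   F   F   F   F   F   F
  2   T   F   F   F   F   T   F   T   F   F   F   F   T   F   F   F   F   F
  3   T   T   F   F   F   T   T   T   T   F   F   F   T   T   F   F   F   F
  4   T   T   T   F   F   T   T   T   T   T   F   F   T   T   T   F   F   F
  5   T   T   T   F   F   T   T   T   T   T   T   T   T   T   T   T   T   T

16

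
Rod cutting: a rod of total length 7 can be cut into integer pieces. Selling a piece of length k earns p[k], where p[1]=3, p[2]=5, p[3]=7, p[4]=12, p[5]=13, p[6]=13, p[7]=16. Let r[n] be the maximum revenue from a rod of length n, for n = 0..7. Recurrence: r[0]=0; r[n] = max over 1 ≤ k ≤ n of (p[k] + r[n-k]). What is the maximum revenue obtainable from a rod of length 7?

21

   n    0    1    2    3    4    5    6    7
r[n]    0    3    6    9   12   15   18   21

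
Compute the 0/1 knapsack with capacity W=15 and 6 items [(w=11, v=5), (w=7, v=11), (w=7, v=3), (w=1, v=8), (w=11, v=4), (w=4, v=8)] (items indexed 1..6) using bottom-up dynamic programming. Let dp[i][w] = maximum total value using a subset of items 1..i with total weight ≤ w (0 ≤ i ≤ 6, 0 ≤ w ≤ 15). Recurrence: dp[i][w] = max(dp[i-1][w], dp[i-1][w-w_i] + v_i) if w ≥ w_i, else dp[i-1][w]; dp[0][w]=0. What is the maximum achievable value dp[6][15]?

i\w   0   1   2   3   4   5   6   7   8   9  10  11  12  13  14  15
  0   0   0   0   0   0   0   0   0   0   0   0   0   0   0   0   0
  1   0   0   0   0   0   0   0   0   0   0   0   5   5   5   5   5
  2   0   0   0   0   0   0   0  11  11  11  11  11  11  11  11  11
  3   0   0   0   0   0   0   0  11  11  11  11  11  11  11  14  14
  4   0   8   8   8   8   8   8  11  19  19  19  19  19  19  19  22
  5   0   8   8   8   8   8   8  11  19  19  19  19  19  19  19  22
  6   0   8   8   8   8  16  16  16  19  19  19  19  27  27  27  27

27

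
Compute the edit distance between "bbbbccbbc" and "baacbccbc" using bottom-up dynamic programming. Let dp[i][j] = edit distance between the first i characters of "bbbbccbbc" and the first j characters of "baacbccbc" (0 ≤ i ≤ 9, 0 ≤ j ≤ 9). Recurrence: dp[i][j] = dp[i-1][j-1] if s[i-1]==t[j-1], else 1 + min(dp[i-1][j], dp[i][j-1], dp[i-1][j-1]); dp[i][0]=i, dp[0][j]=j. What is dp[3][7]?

   ''  b  a  a  c  b  c  c  b  c
''  0  1  2  3  4  5  6  7  8  9
 b  1  0  1  2  3  4  5  6  7  8
 b  2  1  1  2  3  3  4  5  6  7
 b  3  2  2  2  3  3  4  5  5  6
 b  4  3  3  3  3  3  4  5  5  6
 c  5  4  4  4  3  4  3  4  5  5
 c  6  5  5  5  4  4  4  3  4  5
 b  7  6  6  6  5  4  5  4  3  4
 b  8  7  7  7  6  5  5  5  4  4
 c  9  8  8  8  7  6  5  5  5  4

5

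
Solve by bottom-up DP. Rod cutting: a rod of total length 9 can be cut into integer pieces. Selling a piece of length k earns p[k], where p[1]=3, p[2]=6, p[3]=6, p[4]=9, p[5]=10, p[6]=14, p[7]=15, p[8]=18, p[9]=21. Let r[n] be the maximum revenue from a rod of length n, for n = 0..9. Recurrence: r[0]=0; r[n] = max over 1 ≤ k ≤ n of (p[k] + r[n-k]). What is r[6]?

   n    0    1    2    3    4    5    6    7    8    9
r[n]    0    3    6    9   12   15   18   21   24   27

18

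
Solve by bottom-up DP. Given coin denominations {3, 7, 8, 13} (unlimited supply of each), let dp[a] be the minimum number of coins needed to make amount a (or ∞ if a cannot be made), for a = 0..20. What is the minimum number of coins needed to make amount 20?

2

 a  0  1  2  3  4  5  6  7  8  9 10 11 12 13 14 15 16 17 18 19 20
dp  0  -  -  1  -  -  2  1  1  3  2  2  4  1  2  2  2  3  3  3  2
(- denotes ∞ / unreachable)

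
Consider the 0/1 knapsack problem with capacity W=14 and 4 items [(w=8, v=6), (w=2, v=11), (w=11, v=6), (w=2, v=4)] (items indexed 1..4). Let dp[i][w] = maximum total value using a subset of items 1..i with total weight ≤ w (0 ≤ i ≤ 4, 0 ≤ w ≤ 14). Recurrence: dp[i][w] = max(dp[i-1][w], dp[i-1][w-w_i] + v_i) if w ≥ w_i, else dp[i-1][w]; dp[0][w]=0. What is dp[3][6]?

11

i\w   0   1   2   3   4   5   6   7   8   9  10  11  12  13  14
  0   0   0   0   0   0   0   0   0   0   0   0   0   0   0   0
  1   0   0   0   0   0   0   0   0   6   6   6   6   6   6   6
  2   0   0  11  11  11  11  11  11  11  11  17  17  17  17  17
  3   0   0  11  11  11  11  11  11  11  11  17  17  17  17  17
  4   0   0  11  11  15  15  15  15  15  15  17  17  21  21  21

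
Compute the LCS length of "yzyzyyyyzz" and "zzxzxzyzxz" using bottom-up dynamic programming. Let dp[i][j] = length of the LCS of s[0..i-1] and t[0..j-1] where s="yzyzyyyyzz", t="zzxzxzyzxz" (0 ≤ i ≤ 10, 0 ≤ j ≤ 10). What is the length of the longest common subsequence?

5

   ''  z  z  x  z  x  z  y  z  x  z
''  0  0  0  0  0  0  0  0  0  0  0
 y  0  0  0  0  0  0  0  1  1  1  1
 z  0  1  1  1  1  1  1  1  2  2  2
 y  0  1  1  1  1  1  1  2  2  2  2
 z  0  1  2  2  2  2  2  2  3  3  3
 y  0  1  2  2  2  2  2  3  3  3  3
 y  0  1  2  2  2  2  2  3  3  3  3
 y  0  1  2  2  2  2  2  3  3  3  3
 y  0  1  2  2  2  2  2  3  3  3  3
 z  0  1  2  2  3  3  3  3  4  4  4
 z  0  1  2  2  3  3  4  4  4  4  5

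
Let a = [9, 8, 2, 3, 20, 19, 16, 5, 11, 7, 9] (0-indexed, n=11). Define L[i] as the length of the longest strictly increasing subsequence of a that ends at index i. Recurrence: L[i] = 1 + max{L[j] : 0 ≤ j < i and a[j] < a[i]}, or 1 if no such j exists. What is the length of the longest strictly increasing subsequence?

   i    0    1    2    3    4    5    6    7    8    9   10
a[i]    9    8    2    3   20   19   16    5   11    7    9
L[i]    1    1    1    2    3    3    3    3    4    4    5

5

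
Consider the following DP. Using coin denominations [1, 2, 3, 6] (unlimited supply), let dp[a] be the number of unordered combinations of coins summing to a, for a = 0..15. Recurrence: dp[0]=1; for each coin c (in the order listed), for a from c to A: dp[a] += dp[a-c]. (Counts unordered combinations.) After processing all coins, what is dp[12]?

after  coin     0     1     2     3     4     5     6     7     8     9    10    11    12    13    14    15
          1     1     1     1     1     1     1     1     1     1     1     1     1     1     1     1     1
          2     1     1     2     2     3     3     4     4     5     5     6     6     7     7     8     8
          3     1     1     2     3     4     5     7     8    10    12    14    16    19    21    24    27
          6     1     1     2     3     4     5     8     9    12    15    18    21    27    30    36    42

27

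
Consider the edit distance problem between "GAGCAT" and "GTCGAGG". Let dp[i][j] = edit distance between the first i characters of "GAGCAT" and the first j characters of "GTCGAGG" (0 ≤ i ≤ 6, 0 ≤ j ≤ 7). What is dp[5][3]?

   ''  G  T  C  G  A  G  G
''  0  1  2  3  4  5  6  7
 G  1  0  1  2  3  4  5  6
 A  2  1  1  2  3  3  4  5
 G  3  2  2  2  2  3  3  4
 C  4  3  3  2  3  3  4  4
 A  5  4  4  3  3  3  4  5
 T  6  5  4  4  4  4  4  5

3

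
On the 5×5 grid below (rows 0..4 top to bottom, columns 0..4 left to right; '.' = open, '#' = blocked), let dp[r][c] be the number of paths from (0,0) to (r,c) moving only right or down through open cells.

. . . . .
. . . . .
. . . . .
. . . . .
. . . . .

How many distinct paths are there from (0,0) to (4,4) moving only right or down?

r\c   0   1   2   3   4
  0   1   1   1   1   1
  1   1   2   3   4   5
  2   1   3   6  10  15
  3   1   4  10  20  35
  4   1   5  15  35  70

70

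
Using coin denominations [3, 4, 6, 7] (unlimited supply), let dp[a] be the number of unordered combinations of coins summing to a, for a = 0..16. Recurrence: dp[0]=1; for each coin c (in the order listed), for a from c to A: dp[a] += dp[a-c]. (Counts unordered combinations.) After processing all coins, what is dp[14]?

4

after  coin     0     1     2     3     4     5     6     7     8     9    10    11    12    13    14    15    16
          3     1     0     0     1     0     0     1     0     0     1     0     0     1     0     0     1     0
          4     1     0     0     1     1     0     1     1     1     1     1     1     2     1     1     2     2
          6     1     0     0     1     1     0     2     1     1     2     2     1     4     2     2     4     4
          7     1     0     0     1     1     0     2     2     1     2     3     2     4     4     4     5     6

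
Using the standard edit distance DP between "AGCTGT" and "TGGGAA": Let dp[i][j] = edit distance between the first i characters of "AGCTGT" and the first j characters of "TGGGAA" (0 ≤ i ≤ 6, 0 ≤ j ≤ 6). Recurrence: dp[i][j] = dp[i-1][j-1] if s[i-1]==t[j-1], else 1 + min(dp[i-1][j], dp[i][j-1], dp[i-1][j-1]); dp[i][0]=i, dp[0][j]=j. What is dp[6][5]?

   ''  T  G  G  G  A  A
''  0  1  2  3  4  5  6
 A  1  1  2  3  4  4  5
 G  2  2  1  2  3  4  5
 C  3  3  2  2  3  4  5
 T  4  3  3  3  3  4  5
 G  5  4  3  3  3  4  5
 T  6  5  4  4  4  4  5

4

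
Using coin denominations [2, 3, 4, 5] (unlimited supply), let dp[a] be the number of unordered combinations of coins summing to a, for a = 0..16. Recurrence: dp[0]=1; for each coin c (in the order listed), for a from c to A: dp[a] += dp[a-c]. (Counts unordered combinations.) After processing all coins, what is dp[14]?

after  coin     0     1     2     3     4     5     6     7     8     9    10    11    12    13    14    15    16
          2     1     0     1     0     1     0     1     0     1     0     1     0     1     0     1     0     1
          3     1     0     1     1     1     1     2     1     2     2     2     2     3     2     3     3     3
          4     1     0     1     1     2     1     3     2     4     3     5     4     7     5     8     7    10
          5     1     0     1     1     2     2     3     3     5     5     7     7    10    10    13    14    17

13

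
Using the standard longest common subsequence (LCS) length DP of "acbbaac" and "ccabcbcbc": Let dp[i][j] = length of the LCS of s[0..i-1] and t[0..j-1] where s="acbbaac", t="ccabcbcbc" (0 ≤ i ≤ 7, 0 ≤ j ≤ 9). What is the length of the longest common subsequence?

5

   ''  c  c  a  b  c  b  c  b  c
''  0  0  0  0  0  0  0  0  0  0
 a  0  0  0  1  1  1  1  1  1  1
 c  0  1  1  1  1  2  2  2  2  2
 b  0  1  1  1  2  2  3  3  3  3
 b  0  1  1  1  2  2  3  3  4  4
 a  0  1  1  2  2  2  3  3  4  4
 a  0  1  1  2  2  2  3  3  4  4
 c  0  1  2  2  2  3  3  4  4  5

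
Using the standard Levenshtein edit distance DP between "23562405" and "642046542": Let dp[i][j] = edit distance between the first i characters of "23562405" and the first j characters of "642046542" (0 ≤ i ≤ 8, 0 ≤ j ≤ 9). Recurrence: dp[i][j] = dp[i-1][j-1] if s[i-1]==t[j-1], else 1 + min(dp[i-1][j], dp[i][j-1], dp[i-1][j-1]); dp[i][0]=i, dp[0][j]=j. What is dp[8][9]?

7

   ''  6  4  2  0  4  6  5  4  2
''  0  1  2  3  4  5  6  7  8  9
 2  1  1  2  2  3  4  5  6  7  8
 3  2  2  2  3  3  4  5  6  7  8
 5  3  3  3  3  4  4  5  5  6  7
 6  4  3  4  4  4  5  4  5  6  7
 2  5  4  4  4  5  5  5  5  6  6
 4  6  5  4  5  5  5  6  6  5  6
 0  7  6  5  5  5  6  6  7  6  6
 5  8  7  6  6  6  6  7  6  7  7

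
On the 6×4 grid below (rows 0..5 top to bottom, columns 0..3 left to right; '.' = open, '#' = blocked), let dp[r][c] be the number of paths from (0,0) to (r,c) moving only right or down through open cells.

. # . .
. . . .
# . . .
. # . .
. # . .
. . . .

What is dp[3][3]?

r\c   0   1   2   3
  0   1   0   0   0
  1   1   1   1   1
  2   0   1   2   3
  3   0   0   2   5
  4   0   0   2   7
  5   0   0   2   9

5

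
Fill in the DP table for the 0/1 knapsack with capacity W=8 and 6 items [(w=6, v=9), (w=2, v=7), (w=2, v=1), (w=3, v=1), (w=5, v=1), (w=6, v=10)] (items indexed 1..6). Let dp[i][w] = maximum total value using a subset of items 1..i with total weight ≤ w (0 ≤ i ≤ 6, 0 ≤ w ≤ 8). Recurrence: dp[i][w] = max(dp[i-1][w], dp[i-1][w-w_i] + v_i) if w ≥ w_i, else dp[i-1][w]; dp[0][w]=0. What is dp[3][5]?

i\w   0   1   2   3   4   5   6   7   8
  0   0   0   0   0   0   0   0   0   0
  1   0   0   0   0   0   0   9   9   9
  2   0   0   7   7   7   7   9   9  16
  3   0   0   7   7   8   8   9   9  16
  4   0   0   7   7   8   8   9   9  16
  5   0   0   7   7   8   8   9   9  16
  6   0   0   7   7   8   8  10  10  17

8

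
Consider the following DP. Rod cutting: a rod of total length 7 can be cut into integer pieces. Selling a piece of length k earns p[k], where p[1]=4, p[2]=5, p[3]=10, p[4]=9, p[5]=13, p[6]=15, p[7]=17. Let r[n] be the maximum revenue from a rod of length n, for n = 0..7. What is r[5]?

20

   n    0    1    2    3    4    5    6    7
r[n]    0    4    8   12   16   20   24   28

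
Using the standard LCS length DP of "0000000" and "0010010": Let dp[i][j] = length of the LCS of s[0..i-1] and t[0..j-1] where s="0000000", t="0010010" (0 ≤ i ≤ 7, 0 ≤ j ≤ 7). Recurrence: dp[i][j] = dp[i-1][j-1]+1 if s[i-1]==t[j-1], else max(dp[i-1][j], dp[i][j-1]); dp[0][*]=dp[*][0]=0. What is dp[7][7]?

   ''  0  0  1  0  0  1  0
''  0  0  0  0  0  0  0  0
 0  0  1  1  1  1  1  1  1
 0  0  1  2  2  2  2  2  2
 0  0  1  2  2  3  3  3  3
 0  0  1  2  2  3  4  4  4
 0  0  1  2  2  3  4  4  5
 0  0  1  2  2  3  4  4  5
 0  0  1  2  2  3  4  4  5

5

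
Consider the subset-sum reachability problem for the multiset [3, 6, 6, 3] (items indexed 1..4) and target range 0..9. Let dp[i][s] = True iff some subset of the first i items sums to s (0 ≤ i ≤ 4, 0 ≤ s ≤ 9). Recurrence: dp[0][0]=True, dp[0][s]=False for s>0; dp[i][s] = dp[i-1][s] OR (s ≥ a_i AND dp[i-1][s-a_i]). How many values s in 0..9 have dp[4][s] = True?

4

i\s   0   1   2   3   4   5   6   7   8   9
  0   T   F   F   F   F   F   F   F   F   F
  1   T   F   F   T   F   F   F   F   F   F
  2   T   F   F   T   F   F   T   F   F   T
  3   T   F   F   T   F   F   T   F   F   T
  4   T   F   F   T   F   F   T   F   F   T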